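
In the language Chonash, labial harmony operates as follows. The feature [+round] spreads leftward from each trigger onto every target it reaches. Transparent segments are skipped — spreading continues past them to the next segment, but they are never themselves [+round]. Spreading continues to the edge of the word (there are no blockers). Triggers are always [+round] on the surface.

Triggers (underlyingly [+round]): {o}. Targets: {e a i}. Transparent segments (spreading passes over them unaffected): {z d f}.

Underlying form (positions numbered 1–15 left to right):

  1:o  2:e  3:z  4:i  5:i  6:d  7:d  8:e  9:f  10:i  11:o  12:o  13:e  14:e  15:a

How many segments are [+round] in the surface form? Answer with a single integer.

8

From /o/ at 1 leftward: word edge.
From /o/ at 11 leftward: 10 /i/ → [+round]; 9 /f/ transparent; 8 /e/ → [+round]; 7 /d/ transparent; 6 /d/ transparent; 5 /i/ → [+round]; 4 /i/ → [+round]; 3 /z/ transparent; 2 /e/ → [+round]; 1 /o/ is itself a trigger — this domain ends here.
From /o/ at 12 leftward: 11 /o/ is itself a trigger — this domain ends here.
Targets with no active source: positions 13 14 15 stay [-round].
[+round] positions on the surface: 1 2 4 5 8 10 11 12.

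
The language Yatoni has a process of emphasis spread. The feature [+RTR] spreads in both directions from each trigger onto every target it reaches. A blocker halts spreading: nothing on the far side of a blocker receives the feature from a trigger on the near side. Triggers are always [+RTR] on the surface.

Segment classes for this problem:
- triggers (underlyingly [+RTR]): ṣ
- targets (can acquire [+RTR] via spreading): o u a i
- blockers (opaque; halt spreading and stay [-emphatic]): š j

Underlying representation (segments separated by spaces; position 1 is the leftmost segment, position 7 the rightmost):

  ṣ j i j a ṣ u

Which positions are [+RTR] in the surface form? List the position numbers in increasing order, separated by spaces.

From /ṣ/ at 1 rightward: 2 /j/ blocks.
From /ṣ/ at 1 leftward: word edge.
From /ṣ/ at 6 rightward: 7 /u/ → [+RTR]; word edge.
From /ṣ/ at 6 leftward: 5 /a/ → [+RTR]; 4 /j/ blocks.
Target with no active source: position 3 stays [-emphatic].

1 5 6 7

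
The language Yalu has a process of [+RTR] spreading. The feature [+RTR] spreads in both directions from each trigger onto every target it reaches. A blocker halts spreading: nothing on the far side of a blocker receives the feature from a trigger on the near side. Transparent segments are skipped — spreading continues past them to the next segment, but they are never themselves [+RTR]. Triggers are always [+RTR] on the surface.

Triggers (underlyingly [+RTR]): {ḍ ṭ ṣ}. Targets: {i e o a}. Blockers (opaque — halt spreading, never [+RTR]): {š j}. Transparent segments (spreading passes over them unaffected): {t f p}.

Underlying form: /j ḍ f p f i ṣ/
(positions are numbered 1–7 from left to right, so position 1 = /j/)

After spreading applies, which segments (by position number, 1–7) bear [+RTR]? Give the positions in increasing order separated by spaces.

From /ḍ/ at 2 rightward: 3 /f/ transparent; 4 /p/ transparent; 5 /f/ transparent; 6 /i/ → [+RTR]; 7 /ṣ/ is itself a trigger — this domain ends here.
From /ḍ/ at 2 leftward: 1 /j/ blocks.
From /ṣ/ at 7 rightward: word edge.
From /ṣ/ at 7 leftward: 6 /i/ → [+RTR]; 5 /f/ transparent; 4 /p/ transparent; 3 /f/ transparent; 2 /ḍ/ is itself a trigger — this domain ends here.

2 6 7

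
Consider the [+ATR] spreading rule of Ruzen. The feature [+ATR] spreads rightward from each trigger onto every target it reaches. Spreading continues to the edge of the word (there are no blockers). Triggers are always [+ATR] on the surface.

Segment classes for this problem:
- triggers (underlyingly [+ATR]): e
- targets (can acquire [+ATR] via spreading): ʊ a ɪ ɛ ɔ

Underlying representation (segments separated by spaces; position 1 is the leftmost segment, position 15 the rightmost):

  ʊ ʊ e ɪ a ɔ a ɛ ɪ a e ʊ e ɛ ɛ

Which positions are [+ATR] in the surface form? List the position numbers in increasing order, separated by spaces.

3 4 5 6 7 8 9 10 11 12 13 14 15

From /e/ at 3 rightward: 4 /ɪ/ → [+ATR]; 5 /a/ → [+ATR]; 6 /ɔ/ → [+ATR]; 7 /a/ → [+ATR]; 8 /ɛ/ → [+ATR]; 9 /ɪ/ → [+ATR]; 10 /a/ → [+ATR]; 11 /e/ is itself a trigger — this domain ends here.
From /e/ at 11 rightward: 12 /ʊ/ → [+ATR]; 13 /e/ is itself a trigger — this domain ends here.
From /e/ at 13 rightward: 14 /ɛ/ → [+ATR]; 15 /ɛ/ → [+ATR]; word edge.
Targets with no active source: positions 1 2 stay [-ATR].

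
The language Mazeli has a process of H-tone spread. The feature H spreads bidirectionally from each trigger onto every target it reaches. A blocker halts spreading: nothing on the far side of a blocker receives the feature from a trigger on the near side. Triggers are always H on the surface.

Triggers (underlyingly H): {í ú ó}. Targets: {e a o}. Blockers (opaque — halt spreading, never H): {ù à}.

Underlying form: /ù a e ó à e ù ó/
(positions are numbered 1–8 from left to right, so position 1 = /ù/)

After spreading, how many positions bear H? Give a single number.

From /ó/ at 4 rightward: 5 /à/ blocks.
From /ó/ at 4 leftward: 3 /e/ → H; 2 /a/ → H; 1 /ù/ blocks.
From /ó/ at 8 rightward: word edge.
From /ó/ at 8 leftward: 7 /ù/ blocks.
Target with no active source: position 6 stays [-high tone].
H positions on the surface: 2 3 4 8.

4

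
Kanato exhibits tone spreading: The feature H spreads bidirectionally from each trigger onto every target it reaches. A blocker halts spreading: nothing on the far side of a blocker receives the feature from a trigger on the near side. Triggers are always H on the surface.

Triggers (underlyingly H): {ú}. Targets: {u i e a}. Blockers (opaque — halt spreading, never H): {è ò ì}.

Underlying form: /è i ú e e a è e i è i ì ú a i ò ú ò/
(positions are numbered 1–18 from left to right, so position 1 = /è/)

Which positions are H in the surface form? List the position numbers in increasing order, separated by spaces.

2 3 4 5 6 13 14 15 17

From /ú/ at 3 rightward: 4 /e/ → H; 5 /e/ → H; 6 /a/ → H; 7 /è/ blocks.
From /ú/ at 3 leftward: 2 /i/ → H; 1 /è/ blocks.
From /ú/ at 13 rightward: 14 /a/ → H; 15 /i/ → H; 16 /ò/ blocks.
From /ú/ at 13 leftward: 12 /ì/ blocks.
From /ú/ at 17 rightward: 18 /ò/ blocks.
From /ú/ at 17 leftward: 16 /ò/ blocks.
Targets with no active source: positions 8 9 11 stay [-high tone].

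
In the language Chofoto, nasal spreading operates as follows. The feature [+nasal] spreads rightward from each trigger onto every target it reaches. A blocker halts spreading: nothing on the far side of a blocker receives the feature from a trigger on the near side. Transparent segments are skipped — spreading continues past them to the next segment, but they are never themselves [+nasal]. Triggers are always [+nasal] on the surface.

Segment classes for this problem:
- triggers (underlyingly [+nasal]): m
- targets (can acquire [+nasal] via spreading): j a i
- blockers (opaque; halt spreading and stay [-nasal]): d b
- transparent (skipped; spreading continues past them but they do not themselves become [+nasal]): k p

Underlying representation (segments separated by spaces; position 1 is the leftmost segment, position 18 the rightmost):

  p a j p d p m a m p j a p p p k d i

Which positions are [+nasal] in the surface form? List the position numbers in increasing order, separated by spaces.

From /m/ at 7 rightward: 8 /a/ → [+nasal]; 9 /m/ is itself a trigger — this domain ends here.
From /m/ at 9 rightward: 10 /p/ transparent; 11 /j/ → [+nasal]; 12 /a/ → [+nasal]; 13 /p/ transparent; 14 /p/ transparent; 15 /p/ transparent; 16 /k/ transparent; 17 /d/ blocks.
Targets with no active source: positions 2 3 18 stay [-nasal].

7 8 9 11 12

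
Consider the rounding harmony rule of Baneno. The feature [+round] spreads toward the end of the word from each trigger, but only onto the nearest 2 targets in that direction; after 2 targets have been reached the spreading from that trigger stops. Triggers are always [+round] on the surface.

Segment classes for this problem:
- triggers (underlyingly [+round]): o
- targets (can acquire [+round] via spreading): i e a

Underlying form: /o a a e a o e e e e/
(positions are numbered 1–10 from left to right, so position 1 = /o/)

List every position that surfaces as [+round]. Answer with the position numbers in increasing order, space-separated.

1 2 3 6 7 8

From /o/ at 1 rightward: 2 /a/ → [+round]; 3 /a/ → [+round]; bound reached.
From /o/ at 6 rightward: 7 /e/ → [+round]; 8 /e/ → [+round]; bound reached.
Targets with no active source: positions 4 5 9 10 stay [-round].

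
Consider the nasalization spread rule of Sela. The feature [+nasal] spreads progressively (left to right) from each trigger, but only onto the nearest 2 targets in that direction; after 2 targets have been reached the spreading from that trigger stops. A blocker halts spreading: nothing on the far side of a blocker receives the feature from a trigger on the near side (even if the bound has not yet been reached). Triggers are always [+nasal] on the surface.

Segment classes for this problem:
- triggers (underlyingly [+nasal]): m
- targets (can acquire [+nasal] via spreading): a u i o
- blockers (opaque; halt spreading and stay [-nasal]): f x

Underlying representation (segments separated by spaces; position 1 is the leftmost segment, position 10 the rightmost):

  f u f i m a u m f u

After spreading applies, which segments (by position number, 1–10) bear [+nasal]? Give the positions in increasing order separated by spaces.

From /m/ at 5 rightward: 6 /a/ → [+nasal]; 7 /u/ → [+nasal]; bound reached.
From /m/ at 8 rightward: 9 /f/ blocks.
Targets with no active source: positions 2 4 10 stay [-nasal].

5 6 7 8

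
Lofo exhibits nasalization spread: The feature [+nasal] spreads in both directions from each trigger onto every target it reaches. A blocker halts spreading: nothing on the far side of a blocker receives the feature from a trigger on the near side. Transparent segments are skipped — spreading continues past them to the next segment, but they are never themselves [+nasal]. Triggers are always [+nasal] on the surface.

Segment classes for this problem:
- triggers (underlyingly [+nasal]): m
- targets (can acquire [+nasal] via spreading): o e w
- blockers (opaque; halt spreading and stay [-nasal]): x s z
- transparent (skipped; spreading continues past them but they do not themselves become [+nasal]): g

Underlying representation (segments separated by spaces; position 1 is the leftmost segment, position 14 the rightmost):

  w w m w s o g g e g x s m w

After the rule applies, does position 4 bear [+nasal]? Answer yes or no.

yes

From /m/ at 3 rightward: 4 /w/ → [+nasal]; 5 /s/ blocks.
From /m/ at 3 leftward: 2 /w/ → [+nasal]; 1 /w/ → [+nasal]; word edge.
From /m/ at 13 rightward: 14 /w/ → [+nasal]; word edge.
From /m/ at 13 leftward: 12 /s/ blocks.
Targets with no active source: positions 6 9 stay [-nasal].
[+nasal] positions on the surface: 1 2 3 4 13 14.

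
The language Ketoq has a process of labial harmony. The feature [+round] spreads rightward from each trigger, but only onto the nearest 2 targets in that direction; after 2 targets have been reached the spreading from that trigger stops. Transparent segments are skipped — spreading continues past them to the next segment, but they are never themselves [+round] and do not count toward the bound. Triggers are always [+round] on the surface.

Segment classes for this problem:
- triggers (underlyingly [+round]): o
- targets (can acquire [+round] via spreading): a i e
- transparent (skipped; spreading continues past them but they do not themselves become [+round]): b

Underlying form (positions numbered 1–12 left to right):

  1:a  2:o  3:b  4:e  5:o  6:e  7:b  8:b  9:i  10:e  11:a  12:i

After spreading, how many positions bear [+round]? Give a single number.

From /o/ at 2 rightward: 3 /b/ transparent; 4 /e/ → [+round]; 5 /o/ is itself a trigger — this domain ends here.
From /o/ at 5 rightward: 6 /e/ → [+round]; 7 /b/ transparent; 8 /b/ transparent; 9 /i/ → [+round]; bound reached.
Targets with no active source: positions 1 10 11 12 stay [-round].
[+round] positions on the surface: 2 4 5 6 9.

5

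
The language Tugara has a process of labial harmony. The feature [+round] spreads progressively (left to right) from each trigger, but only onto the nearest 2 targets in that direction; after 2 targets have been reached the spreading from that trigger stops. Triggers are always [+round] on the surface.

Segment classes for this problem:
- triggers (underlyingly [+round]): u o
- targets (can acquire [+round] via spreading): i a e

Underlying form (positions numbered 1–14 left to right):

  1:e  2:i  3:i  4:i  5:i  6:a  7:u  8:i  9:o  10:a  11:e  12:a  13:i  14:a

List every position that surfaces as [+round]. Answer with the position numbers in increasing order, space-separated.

7 8 9 10 11

From /u/ at 7 rightward: 8 /i/ → [+round]; 9 /o/ is itself a trigger — this domain ends here.
From /o/ at 9 rightward: 10 /a/ → [+round]; 11 /e/ → [+round]; bound reached.
Targets with no active source: positions 1 2 3 4 5 6 12 13 14 stay [-round].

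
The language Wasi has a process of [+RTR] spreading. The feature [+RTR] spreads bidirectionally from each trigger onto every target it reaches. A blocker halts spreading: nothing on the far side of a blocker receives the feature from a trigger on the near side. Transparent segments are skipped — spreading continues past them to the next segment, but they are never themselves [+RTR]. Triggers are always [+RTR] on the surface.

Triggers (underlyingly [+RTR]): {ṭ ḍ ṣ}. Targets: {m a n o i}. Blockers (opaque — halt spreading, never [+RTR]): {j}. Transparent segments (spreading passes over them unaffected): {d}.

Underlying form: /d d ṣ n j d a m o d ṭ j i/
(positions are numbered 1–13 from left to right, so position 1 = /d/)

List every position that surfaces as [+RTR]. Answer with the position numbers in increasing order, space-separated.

3 4 7 8 9 11

From /ṣ/ at 3 rightward: 4 /n/ → [+RTR]; 5 /j/ blocks.
From /ṣ/ at 3 leftward: 2 /d/ transparent; 1 /d/ transparent; word edge.
From /ṭ/ at 11 rightward: 12 /j/ blocks.
From /ṭ/ at 11 leftward: 10 /d/ transparent; 9 /o/ → [+RTR]; 8 /m/ → [+RTR]; 7 /a/ → [+RTR]; 6 /d/ transparent; 5 /j/ blocks.
Target with no active source: position 13 stays [-emphatic].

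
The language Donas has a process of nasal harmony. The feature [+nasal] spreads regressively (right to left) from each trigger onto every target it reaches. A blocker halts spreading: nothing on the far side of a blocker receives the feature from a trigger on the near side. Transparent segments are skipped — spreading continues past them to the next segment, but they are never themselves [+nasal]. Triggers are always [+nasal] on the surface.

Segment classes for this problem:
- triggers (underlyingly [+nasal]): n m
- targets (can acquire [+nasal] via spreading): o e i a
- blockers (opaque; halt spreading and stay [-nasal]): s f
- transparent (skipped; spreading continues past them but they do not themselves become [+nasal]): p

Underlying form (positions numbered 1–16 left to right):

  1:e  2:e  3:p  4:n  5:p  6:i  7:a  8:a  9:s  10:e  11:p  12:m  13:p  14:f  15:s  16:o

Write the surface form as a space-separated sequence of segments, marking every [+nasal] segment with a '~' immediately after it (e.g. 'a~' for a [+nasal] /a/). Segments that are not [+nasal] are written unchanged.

e~ e~ p n~ p i a a s e~ p m~ p f s o

From /n/ at 4 leftward: 3 /p/ transparent; 2 /e/ → [+nasal]; 1 /e/ → [+nasal]; word edge.
From /m/ at 12 leftward: 11 /p/ transparent; 10 /e/ → [+nasal]; 9 /s/ blocks.
Targets with no active source: positions 6 7 8 16 stay [-nasal].
[+nasal] positions on the surface: 1 2 4 10 12.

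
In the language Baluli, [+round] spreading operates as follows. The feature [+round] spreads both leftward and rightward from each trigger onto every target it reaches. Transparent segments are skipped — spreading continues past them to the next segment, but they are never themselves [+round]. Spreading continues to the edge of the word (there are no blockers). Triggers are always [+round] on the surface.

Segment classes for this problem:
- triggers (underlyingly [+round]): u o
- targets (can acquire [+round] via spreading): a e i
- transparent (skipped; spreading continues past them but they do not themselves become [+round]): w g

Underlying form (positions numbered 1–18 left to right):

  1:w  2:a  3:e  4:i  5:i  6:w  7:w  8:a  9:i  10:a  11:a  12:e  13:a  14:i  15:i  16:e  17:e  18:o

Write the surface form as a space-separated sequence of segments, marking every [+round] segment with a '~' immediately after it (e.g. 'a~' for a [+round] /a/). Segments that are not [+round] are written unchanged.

w a~ e~ i~ i~ w w a~ i~ a~ a~ e~ a~ i~ i~ e~ e~ o~

From /o/ at 18 rightward: word edge.
From /o/ at 18 leftward: 17 /e/ → [+round]; 16 /e/ → [+round]; 15 /i/ → [+round]; 14 /i/ → [+round]; 13 /a/ → [+round]; 12 /e/ → [+round]; 11 /a/ → [+round]; 10 /a/ → [+round]; 9 /i/ → [+round]; 8 /a/ → [+round]; 7 /w/ transparent; 6 /w/ transparent; 5 /i/ → [+round]; 4 /i/ → [+round]; 3 /e/ → [+round]; 2 /a/ → [+round]; 1 /w/ transparent; word edge.
[+round] positions on the surface: 2 3 4 5 8 9 10 11 12 13 14 15 16 17 18.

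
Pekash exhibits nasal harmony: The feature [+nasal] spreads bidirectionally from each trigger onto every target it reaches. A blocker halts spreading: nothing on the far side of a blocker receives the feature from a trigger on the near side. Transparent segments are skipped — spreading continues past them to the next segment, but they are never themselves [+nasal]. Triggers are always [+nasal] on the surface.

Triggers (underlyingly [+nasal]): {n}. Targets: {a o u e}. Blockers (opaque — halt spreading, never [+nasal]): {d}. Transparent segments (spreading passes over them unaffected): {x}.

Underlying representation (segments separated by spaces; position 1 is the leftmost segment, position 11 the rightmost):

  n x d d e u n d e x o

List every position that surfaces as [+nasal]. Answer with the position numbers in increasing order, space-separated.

1 5 6 7

From /n/ at 1 rightward: 2 /x/ transparent; 3 /d/ blocks.
From /n/ at 1 leftward: word edge.
From /n/ at 7 rightward: 8 /d/ blocks.
From /n/ at 7 leftward: 6 /u/ → [+nasal]; 5 /e/ → [+nasal]; 4 /d/ blocks.
Targets with no active source: positions 9 11 stay [-nasal].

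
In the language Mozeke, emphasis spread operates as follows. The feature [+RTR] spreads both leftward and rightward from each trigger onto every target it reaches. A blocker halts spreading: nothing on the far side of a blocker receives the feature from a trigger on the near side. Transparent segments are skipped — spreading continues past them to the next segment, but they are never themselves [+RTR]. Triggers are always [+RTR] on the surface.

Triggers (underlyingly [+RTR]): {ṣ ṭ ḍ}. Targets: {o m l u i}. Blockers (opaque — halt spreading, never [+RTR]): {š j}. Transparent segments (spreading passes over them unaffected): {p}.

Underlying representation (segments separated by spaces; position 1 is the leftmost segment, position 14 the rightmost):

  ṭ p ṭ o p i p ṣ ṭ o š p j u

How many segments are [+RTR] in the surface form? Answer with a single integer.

From /ṭ/ at 1 rightward: 2 /p/ transparent; 3 /ṭ/ is itself a trigger — this domain ends here.
From /ṭ/ at 1 leftward: word edge.
From /ṭ/ at 3 rightward: 4 /o/ → [+RTR]; 5 /p/ transparent; 6 /i/ → [+RTR]; 7 /p/ transparent; 8 /ṣ/ is itself a trigger — this domain ends here.
From /ṭ/ at 3 leftward: 2 /p/ transparent; 1 /ṭ/ is itself a trigger — this domain ends here.
From /ṣ/ at 8 rightward: 9 /ṭ/ is itself a trigger — this domain ends here.
From /ṣ/ at 8 leftward: 7 /p/ transparent; 6 /i/ → [+RTR]; 5 /p/ transparent; 4 /o/ → [+RTR]; 3 /ṭ/ is itself a trigger — this domain ends here.
From /ṭ/ at 9 rightward: 10 /o/ → [+RTR]; 11 /š/ blocks.
From /ṭ/ at 9 leftward: 8 /ṣ/ is itself a trigger — this domain ends here.
Target with no active source: position 14 stays [-emphatic].
[+RTR] positions on the surface: 1 3 4 6 8 9 10.

7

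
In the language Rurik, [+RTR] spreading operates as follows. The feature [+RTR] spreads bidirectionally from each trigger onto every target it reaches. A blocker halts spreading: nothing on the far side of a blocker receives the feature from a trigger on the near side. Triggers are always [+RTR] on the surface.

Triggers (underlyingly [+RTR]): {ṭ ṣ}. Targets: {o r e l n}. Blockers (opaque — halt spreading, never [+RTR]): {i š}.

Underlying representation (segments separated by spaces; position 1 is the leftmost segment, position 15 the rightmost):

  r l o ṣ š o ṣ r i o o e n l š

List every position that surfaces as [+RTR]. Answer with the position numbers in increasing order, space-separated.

From /ṣ/ at 4 rightward: 5 /š/ blocks.
From /ṣ/ at 4 leftward: 3 /o/ → [+RTR]; 2 /l/ → [+RTR]; 1 /r/ → [+RTR]; word edge.
From /ṣ/ at 7 rightward: 8 /r/ → [+RTR]; 9 /i/ blocks.
From /ṣ/ at 7 leftward: 6 /o/ → [+RTR]; 5 /š/ blocks.
Targets with no active source: positions 10 11 12 13 14 stay [-emphatic].

1 2 3 4 6 7 8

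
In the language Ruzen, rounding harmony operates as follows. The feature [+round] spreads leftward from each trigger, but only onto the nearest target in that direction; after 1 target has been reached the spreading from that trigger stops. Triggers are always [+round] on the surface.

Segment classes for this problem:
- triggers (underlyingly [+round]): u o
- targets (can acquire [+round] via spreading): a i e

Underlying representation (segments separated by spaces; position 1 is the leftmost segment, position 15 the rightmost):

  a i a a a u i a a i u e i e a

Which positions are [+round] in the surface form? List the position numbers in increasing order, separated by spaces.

From /u/ at 6 leftward: 5 /a/ → [+round]; bound reached.
From /u/ at 11 leftward: 10 /i/ → [+round]; bound reached.
Targets with no active source: positions 1 2 3 4 7 8 9 12 13 14 15 stay [-round].

5 6 10 11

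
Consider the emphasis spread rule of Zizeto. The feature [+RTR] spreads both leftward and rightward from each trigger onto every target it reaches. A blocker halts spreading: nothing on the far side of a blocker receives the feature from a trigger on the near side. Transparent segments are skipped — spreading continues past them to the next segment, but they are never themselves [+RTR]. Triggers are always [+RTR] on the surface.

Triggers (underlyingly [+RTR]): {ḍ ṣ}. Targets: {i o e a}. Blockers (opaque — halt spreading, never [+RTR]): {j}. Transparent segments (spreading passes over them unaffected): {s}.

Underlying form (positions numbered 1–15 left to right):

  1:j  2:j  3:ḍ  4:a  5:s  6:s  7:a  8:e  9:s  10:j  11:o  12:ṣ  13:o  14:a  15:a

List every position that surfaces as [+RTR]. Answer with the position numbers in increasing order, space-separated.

From /ḍ/ at 3 rightward: 4 /a/ → [+RTR]; 5 /s/ transparent; 6 /s/ transparent; 7 /a/ → [+RTR]; 8 /e/ → [+RTR]; 9 /s/ transparent; 10 /j/ blocks.
From /ḍ/ at 3 leftward: 2 /j/ blocks.
From /ṣ/ at 12 rightward: 13 /o/ → [+RTR]; 14 /a/ → [+RTR]; 15 /a/ → [+RTR]; word edge.
From /ṣ/ at 12 leftward: 11 /o/ → [+RTR]; 10 /j/ blocks.

3 4 7 8 11 12 13 14 15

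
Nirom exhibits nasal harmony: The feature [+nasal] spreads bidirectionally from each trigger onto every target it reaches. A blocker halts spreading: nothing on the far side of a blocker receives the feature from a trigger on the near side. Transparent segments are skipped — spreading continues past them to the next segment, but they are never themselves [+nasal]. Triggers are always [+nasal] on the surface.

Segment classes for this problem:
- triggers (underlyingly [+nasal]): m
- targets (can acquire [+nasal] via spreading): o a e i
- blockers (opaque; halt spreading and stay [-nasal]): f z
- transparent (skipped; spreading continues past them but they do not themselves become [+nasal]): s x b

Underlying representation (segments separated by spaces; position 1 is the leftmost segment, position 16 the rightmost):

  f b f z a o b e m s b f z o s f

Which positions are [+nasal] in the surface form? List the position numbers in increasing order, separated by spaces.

From /m/ at 9 rightward: 10 /s/ transparent; 11 /b/ transparent; 12 /f/ blocks.
From /m/ at 9 leftward: 8 /e/ → [+nasal]; 7 /b/ transparent; 6 /o/ → [+nasal]; 5 /a/ → [+nasal]; 4 /z/ blocks.
Target with no active source: position 14 stays [-nasal].

5 6 8 9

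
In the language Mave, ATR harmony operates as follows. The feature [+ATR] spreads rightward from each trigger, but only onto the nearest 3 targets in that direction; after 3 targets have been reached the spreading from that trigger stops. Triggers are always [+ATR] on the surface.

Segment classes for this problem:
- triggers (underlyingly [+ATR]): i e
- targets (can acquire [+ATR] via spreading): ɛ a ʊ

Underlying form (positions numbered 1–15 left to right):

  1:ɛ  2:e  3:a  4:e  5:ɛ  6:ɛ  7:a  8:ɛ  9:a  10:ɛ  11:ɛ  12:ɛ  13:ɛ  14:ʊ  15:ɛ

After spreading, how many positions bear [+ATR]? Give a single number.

From /e/ at 2 rightward: 3 /a/ → [+ATR]; 4 /e/ is itself a trigger — this domain ends here.
From /e/ at 4 rightward: 5 /ɛ/ → [+ATR]; 6 /ɛ/ → [+ATR]; 7 /a/ → [+ATR]; bound reached.
Targets with no active source: positions 1 8 9 10 11 12 13 14 15 stay [-ATR].
[+ATR] positions on the surface: 2 3 4 5 6 7.

6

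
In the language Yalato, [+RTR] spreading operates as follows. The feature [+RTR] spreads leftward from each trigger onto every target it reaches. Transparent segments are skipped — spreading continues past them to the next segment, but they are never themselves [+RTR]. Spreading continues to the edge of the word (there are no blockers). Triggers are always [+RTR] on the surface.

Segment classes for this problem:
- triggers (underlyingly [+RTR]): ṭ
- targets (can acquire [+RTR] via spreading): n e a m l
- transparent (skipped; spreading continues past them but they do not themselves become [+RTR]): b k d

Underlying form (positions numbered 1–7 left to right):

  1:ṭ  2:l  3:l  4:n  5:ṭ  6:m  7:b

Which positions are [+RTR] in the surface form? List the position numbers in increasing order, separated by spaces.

From /ṭ/ at 1 leftward: word edge.
From /ṭ/ at 5 leftward: 4 /n/ → [+RTR]; 3 /l/ → [+RTR]; 2 /l/ → [+RTR]; 1 /ṭ/ is itself a trigger — this domain ends here.
Target with no active source: position 6 stays [-emphatic].

1 2 3 4 5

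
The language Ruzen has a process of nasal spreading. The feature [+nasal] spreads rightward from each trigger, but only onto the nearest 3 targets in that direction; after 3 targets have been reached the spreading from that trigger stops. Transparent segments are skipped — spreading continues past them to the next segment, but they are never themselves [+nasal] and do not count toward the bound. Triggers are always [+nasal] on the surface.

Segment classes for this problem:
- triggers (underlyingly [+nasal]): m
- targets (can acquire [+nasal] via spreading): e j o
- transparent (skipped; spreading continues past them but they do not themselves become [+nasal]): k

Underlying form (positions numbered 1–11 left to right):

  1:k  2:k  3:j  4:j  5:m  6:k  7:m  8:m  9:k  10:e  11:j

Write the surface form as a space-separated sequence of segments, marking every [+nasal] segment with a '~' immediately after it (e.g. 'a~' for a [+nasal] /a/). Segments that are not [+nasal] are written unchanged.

k k j j m~ k m~ m~ k e~ j~

From /m/ at 5 rightward: 6 /k/ transparent; 7 /m/ is itself a trigger — this domain ends here.
From /m/ at 7 rightward: 8 /m/ is itself a trigger — this domain ends here.
From /m/ at 8 rightward: 9 /k/ transparent; 10 /e/ → [+nasal]; 11 /j/ → [+nasal]; word edge.
Targets with no active source: positions 3 4 stay [-nasal].
[+nasal] positions on the surface: 5 7 8 10 11.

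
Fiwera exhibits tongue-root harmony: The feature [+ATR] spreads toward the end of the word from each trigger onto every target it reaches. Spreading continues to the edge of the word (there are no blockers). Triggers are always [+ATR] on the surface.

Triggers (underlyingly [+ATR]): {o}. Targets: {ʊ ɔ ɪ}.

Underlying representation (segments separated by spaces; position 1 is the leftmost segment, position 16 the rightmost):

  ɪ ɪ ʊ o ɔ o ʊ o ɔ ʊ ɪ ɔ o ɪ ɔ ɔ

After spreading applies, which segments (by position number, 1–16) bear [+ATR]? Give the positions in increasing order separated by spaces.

From /o/ at 4 rightward: 5 /ɔ/ → [+ATR]; 6 /o/ is itself a trigger — this domain ends here.
From /o/ at 6 rightward: 7 /ʊ/ → [+ATR]; 8 /o/ is itself a trigger — this domain ends here.
From /o/ at 8 rightward: 9 /ɔ/ → [+ATR]; 10 /ʊ/ → [+ATR]; 11 /ɪ/ → [+ATR]; 12 /ɔ/ → [+ATR]; 13 /o/ is itself a trigger — this domain ends here.
From /o/ at 13 rightward: 14 /ɪ/ → [+ATR]; 15 /ɔ/ → [+ATR]; 16 /ɔ/ → [+ATR]; word edge.
Targets with no active source: positions 1 2 3 stay [-ATR].

4 5 6 7 8 9 10 11 12 13 14 15 16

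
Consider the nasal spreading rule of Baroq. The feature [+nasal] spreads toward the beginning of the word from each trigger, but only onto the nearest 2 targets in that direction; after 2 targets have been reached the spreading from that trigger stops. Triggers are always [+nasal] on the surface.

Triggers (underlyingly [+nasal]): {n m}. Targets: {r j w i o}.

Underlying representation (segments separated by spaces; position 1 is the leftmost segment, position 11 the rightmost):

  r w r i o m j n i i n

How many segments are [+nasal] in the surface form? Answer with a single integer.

8

From /m/ at 6 leftward: 5 /o/ → [+nasal]; 4 /i/ → [+nasal]; bound reached.
From /n/ at 8 leftward: 7 /j/ → [+nasal]; 6 /m/ is itself a trigger — this domain ends here.
From /n/ at 11 leftward: 10 /i/ → [+nasal]; 9 /i/ → [+nasal]; bound reached.
Targets with no active source: positions 1 2 3 stay [-nasal].
[+nasal] positions on the surface: 4 5 6 7 8 9 10 11.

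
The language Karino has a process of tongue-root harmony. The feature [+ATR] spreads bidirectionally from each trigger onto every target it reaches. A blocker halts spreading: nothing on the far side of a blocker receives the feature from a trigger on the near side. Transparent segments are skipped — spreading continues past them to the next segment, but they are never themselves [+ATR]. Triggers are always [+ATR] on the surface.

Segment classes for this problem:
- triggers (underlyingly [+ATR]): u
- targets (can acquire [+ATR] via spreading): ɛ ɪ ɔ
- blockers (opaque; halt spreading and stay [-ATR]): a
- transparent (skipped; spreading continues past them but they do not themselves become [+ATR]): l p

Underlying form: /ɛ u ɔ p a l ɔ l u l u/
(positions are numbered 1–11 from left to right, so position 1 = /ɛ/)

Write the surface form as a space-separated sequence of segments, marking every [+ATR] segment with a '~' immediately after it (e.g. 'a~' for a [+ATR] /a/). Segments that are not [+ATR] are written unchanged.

ɛ~ u~ ɔ~ p a l ɔ~ l u~ l u~

From /u/ at 2 rightward: 3 /ɔ/ → [+ATR]; 4 /p/ transparent; 5 /a/ blocks.
From /u/ at 2 leftward: 1 /ɛ/ → [+ATR]; word edge.
From /u/ at 9 rightward: 10 /l/ transparent; 11 /u/ is itself a trigger — this domain ends here.
From /u/ at 9 leftward: 8 /l/ transparent; 7 /ɔ/ → [+ATR]; 6 /l/ transparent; 5 /a/ blocks.
From /u/ at 11 rightward: word edge.
From /u/ at 11 leftward: 10 /l/ transparent; 9 /u/ is itself a trigger — this domain ends here.
[+ATR] positions on the surface: 1 2 3 7 9 11.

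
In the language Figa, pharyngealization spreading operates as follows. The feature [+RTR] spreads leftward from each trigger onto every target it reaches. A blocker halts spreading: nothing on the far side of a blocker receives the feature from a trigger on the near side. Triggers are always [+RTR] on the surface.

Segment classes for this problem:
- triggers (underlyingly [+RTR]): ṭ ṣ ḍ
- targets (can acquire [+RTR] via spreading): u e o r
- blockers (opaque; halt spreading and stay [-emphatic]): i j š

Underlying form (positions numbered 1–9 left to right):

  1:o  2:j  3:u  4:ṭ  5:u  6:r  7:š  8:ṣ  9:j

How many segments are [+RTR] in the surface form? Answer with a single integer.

3

From /ṭ/ at 4 leftward: 3 /u/ → [+RTR]; 2 /j/ blocks.
From /ṣ/ at 8 leftward: 7 /š/ blocks.
Targets with no active source: positions 1 5 6 stay [-emphatic].
[+RTR] positions on the surface: 3 4 8.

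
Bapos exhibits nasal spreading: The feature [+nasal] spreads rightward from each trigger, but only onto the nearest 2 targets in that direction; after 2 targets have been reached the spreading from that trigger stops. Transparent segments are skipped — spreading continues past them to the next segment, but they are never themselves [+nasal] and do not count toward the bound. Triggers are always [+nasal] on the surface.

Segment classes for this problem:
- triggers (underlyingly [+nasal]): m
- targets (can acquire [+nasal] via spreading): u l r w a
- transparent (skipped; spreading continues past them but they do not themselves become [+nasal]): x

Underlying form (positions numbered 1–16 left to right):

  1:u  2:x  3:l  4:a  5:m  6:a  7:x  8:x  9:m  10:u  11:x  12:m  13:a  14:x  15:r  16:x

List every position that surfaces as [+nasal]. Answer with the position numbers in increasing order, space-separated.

5 6 9 10 12 13 15

From /m/ at 5 rightward: 6 /a/ → [+nasal]; 7 /x/ transparent; 8 /x/ transparent; 9 /m/ is itself a trigger — this domain ends here.
From /m/ at 9 rightward: 10 /u/ → [+nasal]; 11 /x/ transparent; 12 /m/ is itself a trigger — this domain ends here.
From /m/ at 12 rightward: 13 /a/ → [+nasal]; 14 /x/ transparent; 15 /r/ → [+nasal]; bound reached.
Targets with no active source: positions 1 3 4 stay [-nasal].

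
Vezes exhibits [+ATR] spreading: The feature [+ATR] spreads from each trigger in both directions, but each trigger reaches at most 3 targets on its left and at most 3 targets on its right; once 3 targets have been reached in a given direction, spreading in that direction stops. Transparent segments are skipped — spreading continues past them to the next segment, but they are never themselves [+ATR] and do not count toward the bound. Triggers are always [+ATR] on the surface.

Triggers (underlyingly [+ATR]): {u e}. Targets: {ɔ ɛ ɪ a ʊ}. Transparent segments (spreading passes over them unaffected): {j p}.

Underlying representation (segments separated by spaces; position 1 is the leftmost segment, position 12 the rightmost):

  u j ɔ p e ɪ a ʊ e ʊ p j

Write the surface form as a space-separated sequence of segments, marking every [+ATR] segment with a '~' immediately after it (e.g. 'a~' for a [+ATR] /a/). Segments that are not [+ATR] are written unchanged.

From /u/ at 1 rightward: 2 /j/ transparent; 3 /ɔ/ → [+ATR]; 4 /p/ transparent; 5 /e/ is itself a trigger — this domain ends here.
From /u/ at 1 leftward: word edge.
From /e/ at 5 rightward: 6 /ɪ/ → [+ATR]; 7 /a/ → [+ATR]; 8 /ʊ/ → [+ATR]; bound reached.
From /e/ at 5 leftward: 4 /p/ transparent; 3 /ɔ/ → [+ATR]; 2 /j/ transparent; 1 /u/ is itself a trigger — this domain ends here.
From /e/ at 9 rightward: 10 /ʊ/ → [+ATR]; 11 /p/ transparent; 12 /j/ transparent; word edge.
From /e/ at 9 leftward: 8 /ʊ/ → [+ATR]; 7 /a/ → [+ATR]; 6 /ɪ/ → [+ATR]; bound reached.
[+ATR] positions on the surface: 1 3 5 6 7 8 9 10.

u~ j ɔ~ p e~ ɪ~ a~ ʊ~ e~ ʊ~ p j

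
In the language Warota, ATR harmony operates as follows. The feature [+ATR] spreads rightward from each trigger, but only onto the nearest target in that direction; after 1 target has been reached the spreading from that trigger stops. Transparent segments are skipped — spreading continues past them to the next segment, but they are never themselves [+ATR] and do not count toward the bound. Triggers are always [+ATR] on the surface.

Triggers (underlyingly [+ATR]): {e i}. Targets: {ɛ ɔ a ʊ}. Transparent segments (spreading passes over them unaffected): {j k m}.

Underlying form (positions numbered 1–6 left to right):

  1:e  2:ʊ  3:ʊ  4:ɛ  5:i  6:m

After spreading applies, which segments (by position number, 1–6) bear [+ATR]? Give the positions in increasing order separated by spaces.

1 2 5

From /e/ at 1 rightward: 2 /ʊ/ → [+ATR]; bound reached.
From /i/ at 5 rightward: 6 /m/ transparent; word edge.
Targets with no active source: positions 3 4 stay [-ATR].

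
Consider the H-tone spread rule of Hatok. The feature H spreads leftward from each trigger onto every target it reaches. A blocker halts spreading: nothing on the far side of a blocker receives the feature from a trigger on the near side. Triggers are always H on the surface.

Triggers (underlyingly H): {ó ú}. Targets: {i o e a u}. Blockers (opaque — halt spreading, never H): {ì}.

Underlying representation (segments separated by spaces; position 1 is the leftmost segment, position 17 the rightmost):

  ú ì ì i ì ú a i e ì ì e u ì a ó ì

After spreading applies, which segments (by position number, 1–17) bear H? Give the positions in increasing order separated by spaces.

From /ú/ at 1 leftward: word edge.
From /ú/ at 6 leftward: 5 /ì/ blocks.
From /ó/ at 16 leftward: 15 /a/ → H; 14 /ì/ blocks.
Targets with no active source: positions 4 7 8 9 12 13 stay [-high tone].

1 6 15 16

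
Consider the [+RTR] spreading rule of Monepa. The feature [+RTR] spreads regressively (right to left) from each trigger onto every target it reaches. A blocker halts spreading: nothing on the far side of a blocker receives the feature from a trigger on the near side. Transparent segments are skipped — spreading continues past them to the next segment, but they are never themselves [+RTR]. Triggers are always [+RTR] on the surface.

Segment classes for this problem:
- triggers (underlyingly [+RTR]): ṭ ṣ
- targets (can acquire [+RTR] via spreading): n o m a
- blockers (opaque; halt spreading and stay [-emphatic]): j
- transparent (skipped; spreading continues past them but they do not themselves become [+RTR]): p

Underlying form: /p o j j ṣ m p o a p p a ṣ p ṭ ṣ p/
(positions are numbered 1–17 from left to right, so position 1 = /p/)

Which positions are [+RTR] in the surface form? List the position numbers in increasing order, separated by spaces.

From /ṣ/ at 5 leftward: 4 /j/ blocks.
From /ṣ/ at 13 leftward: 12 /a/ → [+RTR]; 11 /p/ transparent; 10 /p/ transparent; 9 /a/ → [+RTR]; 8 /o/ → [+RTR]; 7 /p/ transparent; 6 /m/ → [+RTR]; 5 /ṣ/ is itself a trigger — this domain ends here.
From /ṭ/ at 15 leftward: 14 /p/ transparent; 13 /ṣ/ is itself a trigger — this domain ends here.
From /ṣ/ at 16 leftward: 15 /ṭ/ is itself a trigger — this domain ends here.
Target with no active source: position 2 stays [-emphatic].

5 6 8 9 12 13 15 16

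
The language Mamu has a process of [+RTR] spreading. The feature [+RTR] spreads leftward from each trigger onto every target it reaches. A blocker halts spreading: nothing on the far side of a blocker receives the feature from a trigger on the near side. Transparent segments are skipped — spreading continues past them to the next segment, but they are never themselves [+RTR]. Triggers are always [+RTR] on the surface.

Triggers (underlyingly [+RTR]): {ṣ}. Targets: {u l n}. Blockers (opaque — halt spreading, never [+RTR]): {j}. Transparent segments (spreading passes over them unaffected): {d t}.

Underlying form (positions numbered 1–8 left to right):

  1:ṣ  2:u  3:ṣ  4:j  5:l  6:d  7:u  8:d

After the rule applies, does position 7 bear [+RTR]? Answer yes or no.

no

From /ṣ/ at 1 leftward: word edge.
From /ṣ/ at 3 leftward: 2 /u/ → [+RTR]; 1 /ṣ/ is itself a trigger — this domain ends here.
Targets with no active source: positions 5 7 stay [-emphatic].
[+RTR] positions on the surface: 1 2 3.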